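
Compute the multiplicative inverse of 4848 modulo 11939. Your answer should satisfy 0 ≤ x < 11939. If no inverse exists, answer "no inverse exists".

Apply the Euclidean algorithm to 11939 and 4848:
11939 = 2*4848 + 2243
4848 = 2*2243 + 362
2243 = 6*362 + 71
362 = 5*71 + 7
71 = 10*7 + 1
7 = 7*1 + 0
Since gcd(4848, 11939) = 1, back-substitute to write 1 as a combination:
1 = 71 − 10·7
1 = −10·362 + 51·71
1 = 51·2243 − 316·362
1 = −316·4848 + 683·2243
1 = 683·11939 − 1682·4848
So 4848·(-1682) ≡ 1 (mod 11939), and -1682 ≡ 10257 (mod 11939).

10257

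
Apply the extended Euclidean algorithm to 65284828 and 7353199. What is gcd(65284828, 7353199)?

7

Repeated division:
65284828 = 8·7353199 + 6459236
7353199 = 1·6459236 + 893963
6459236 = 7·893963 + 201495
893963 = 4·201495 + 87983
201495 = 2·87983 + 25529
87983 = 3·25529 + 11396
25529 = 2·11396 + 2737
11396 = 4·2737 + 448
2737 = 6·448 + 49
448 = 9·49 + 7
49 = 7·7 + 0
gcd(65284828, 7353199) = 7.
Express as a combination:
7 = 448 − 9·49
7 = −9·2737 + 55·448
7 = 55·11396 − 229·2737
7 = −229·25529 + 513·11396
7 = 513·87983 − 1768·25529
7 = −1768·201495 + 4049·87983
7 = 4049·893963 − 17964·201495
7 = −17964·6459236 + 129797·893963
7 = 129797·7353199 − 147761·6459236
7 = −147761·65284828 + 1311885·7353199
So 7 = (-147761)·65284828 + (1311885)·7353199.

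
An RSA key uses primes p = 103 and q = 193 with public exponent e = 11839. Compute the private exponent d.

9151

φ(n) = (p−1)(q−1) = 102·192 = 19584.
Need d with 11839·d ≡ 1 (mod 19584). Apply the extended Euclidean algorithm:
19584 = 1·11839 + 7745
11839 = 1·7745 + 4094
7745 = 1·4094 + 3651
4094 = 1·3651 + 443
3651 = 8·443 + 107
443 = 4·107 + 15
107 = 7·15 + 2
15 = 7·2 + 1
2 = 2·1 + 0
Back-substitute:
1 = 15 − 7·2
1 = −7·107 + 50·15
1 = 50·443 − 207·107
1 = −207·3651 + 1706·443
1 = 1706·4094 − 1913·3651
1 = −1913·7745 + 3619·4094
1 = 3619·11839 − 5532·7745
1 = −5532·19584 + 9151·11839
So 11839·9151 ≡ 1 (mod 19584), hence d = 9151.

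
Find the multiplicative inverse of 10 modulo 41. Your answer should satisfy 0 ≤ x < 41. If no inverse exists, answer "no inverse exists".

37

Run Euclid on (41, 10):
41 = 4·10 + 1
10 = 10·1 + 0
Since gcd(10, 41) = 1, back-substitute to write 1 as a combination:
1 = 41 − 4·10
So 10·(-4) ≡ 1 (mod 41), and -4 ≡ 37 (mod 41).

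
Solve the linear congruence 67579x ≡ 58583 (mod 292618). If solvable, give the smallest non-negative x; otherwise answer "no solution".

271575

First find gcd(67579, 292618):
292618 = 4*67579 + 22302
67579 = 3*22302 + 673
22302 = 33*673 + 93
673 = 7*93 + 22
93 = 4*22 + 5
22 = 4*5 + 2
5 = 2*2 + 1
2 = 2*1 + 0
gcd = 1, so a unique solution mod 292618 exists.
Back-substitute for the Bézout coefficients:
1 = 5 − 2·2
1 = −2·22 + 9·5
1 = 9·93 − 38·22
1 = −38·673 + 275·93
1 = 275·22302 − 9113·673
1 = −9113·67579 + 27614·22302
1 = 27614·292618 − 119569·67579
So 67579·(-119569) ≡ 1 (mod 292618), giving 67579⁻¹ ≡ 173049.
x ≡ 67579⁻¹·58583 ≡ 173049·58583 ≡ 271575 (mod 292618).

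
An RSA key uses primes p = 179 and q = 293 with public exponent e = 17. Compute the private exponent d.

36689

φ(n) = (p−1)(q−1) = 178·292 = 51976.
Need d with 17·d ≡ 1 (mod 51976). Apply the extended Euclidean algorithm:
51976 = 3057*17 + 7
17 = 2*7 + 3
7 = 2*3 + 1
3 = 3*1 + 0
Back-substitute:
1 = 7 − 2·3
1 = −2·17 + 5·7
1 = 5·51976 − 15287·17
So 17·(-15287) ≡ 1 (mod 51976), hence d ≡ -15287 ≡ 36689 (mod 51976).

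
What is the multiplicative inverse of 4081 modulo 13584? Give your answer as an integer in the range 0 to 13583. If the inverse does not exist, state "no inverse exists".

7729

Run Euclid on (13584, 4081):
13584 = 3*4081 + 1341
4081 = 3*1341 + 58
1341 = 23*58 + 7
58 = 8*7 + 2
7 = 3*2 + 1
2 = 2*1 + 0
Since gcd(4081, 13584) = 1, back-substitute to write 1 as a combination:
1 = 7 − 3·2
1 = −3·58 + 25·7
1 = 25·1341 − 578·58
1 = −578·4081 + 1759·1341
1 = 1759·13584 − 5855·4081
Hence 4081⁻¹ ≡ -5855 ≡ 7729 (mod 13584).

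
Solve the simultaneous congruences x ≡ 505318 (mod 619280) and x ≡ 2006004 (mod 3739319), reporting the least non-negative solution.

Write x = 505318 + 619280·k. Then 619280·k ≡ 2006004 − 505318 ≡ 1500686 (mod 3739319).
Need 619280⁻¹ mod 3739319. Extended Euclid on (3739319, 619280):
3739319 = 6*619280 + 23639
619280 = 26*23639 + 4666
23639 = 5*4666 + 309
4666 = 15*309 + 31
309 = 9*31 + 30
31 = 1*30 + 1
30 = 30*1 + 0
Back-substitute:
1 = 31 − 30
1 = −309 + 10·31
1 = 10·4666 − 151·309
1 = −151·23639 + 765·4666
1 = 765·619280 − 20041·23639
1 = −20041·3739319 + 121011·619280
619280⁻¹ ≡ 121011 (mod 3739319), so k ≡ 121011·1500686 ≡ 3225630 (mod 3739319).
x = 505318 + 619280·3225630 = 1997568651718.

1997568651718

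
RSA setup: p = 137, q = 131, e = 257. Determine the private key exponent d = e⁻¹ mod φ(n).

φ(n) = (p−1)(q−1) = 136·130 = 17680.
Need d with 257·d ≡ 1 (mod 17680). Apply the extended Euclidean algorithm:
17680 = 68*257 + 204
257 = 1*204 + 53
204 = 3*53 + 45
53 = 1*45 + 8
45 = 5*8 + 5
8 = 1*5 + 3
5 = 1*3 + 2
3 = 1*2 + 1
2 = 2*1 + 0
Back-substitute:
1 = 3 − 2
1 = −5 + 2·3
1 = 2·8 − 3·5
1 = −3·45 + 17·8
1 = 17·53 − 20·45
1 = −20·204 + 77·53
1 = 77·257 − 97·204
1 = −97·17680 + 6673·257
So 257·6673 ≡ 1 (mod 17680), hence d = 6673.

6673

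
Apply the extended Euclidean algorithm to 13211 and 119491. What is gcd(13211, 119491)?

Euclidean algorithm:
119491 = 9×13211 + 592
13211 = 22×592 + 187
592 = 3×187 + 31
187 = 6×31 + 1
31 = 31×1 + 0
gcd(13211, 119491) = 1.
Back-substituting:
1 = 187 − 6·31
1 = −6·592 + 19·187
1 = 19·13211 − 424·592
1 = −424·119491 + 3835·13211
So 1 = (-424)·119491 + (3835)·13211.

1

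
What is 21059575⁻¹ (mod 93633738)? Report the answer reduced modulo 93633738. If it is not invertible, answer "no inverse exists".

Apply the Euclidean algorithm to 93633738 and 21059575:
93633738 = 4*21059575 + 9395438
21059575 = 2*9395438 + 2268699
9395438 = 4*2268699 + 320642
2268699 = 7*320642 + 24205
320642 = 13*24205 + 5977
24205 = 4*5977 + 297
5977 = 20*297 + 37
297 = 8*37 + 1
37 = 37*1 + 0
The gcd is 1. Working backward:
1 = 297 − 8·37
1 = −8·5977 + 161·297
1 = 161·24205 − 652·5977
1 = −652·320642 + 8637·24205
1 = 8637·2268699 − 61111·320642
1 = −61111·9395438 + 253081·2268699
1 = 253081·21059575 − 567273·9395438
1 = −567273·93633738 + 2522173·21059575
So 21059575·2522173 ≡ 1 (mod 93633738).

2522173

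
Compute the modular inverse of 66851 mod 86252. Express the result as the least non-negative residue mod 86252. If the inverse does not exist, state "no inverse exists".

Run Euclid on (86252, 66851):
86252 = 1*66851 + 19401
66851 = 3*19401 + 8648
19401 = 2*8648 + 2105
8648 = 4*2105 + 228
2105 = 9*228 + 53
228 = 4*53 + 16
53 = 3*16 + 5
16 = 3*5 + 1
5 = 5*1 + 0
The gcd is 1. Working backward:
1 = 16 − 3·5
1 = −3·53 + 10·16
1 = 10·228 − 43·53
1 = −43·2105 + 397·228
1 = 397·8648 − 1631·2105
1 = −1631·19401 + 3659·8648
1 = 3659·66851 − 12608·19401
1 = −12608·86252 + 16267·66851
So 66851·16267 ≡ 1 (mod 86252).

16267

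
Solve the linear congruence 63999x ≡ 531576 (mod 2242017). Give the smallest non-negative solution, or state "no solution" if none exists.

43378

First find gcd(63999, 2242017):
2242017 = 35·63999 + 2052
63999 = 31·2052 + 387
2052 = 5·387 + 117
387 = 3·117 + 36
117 = 3·36 + 9
36 = 4·9 + 0
gcd = 9 and 9 | 531576, so solutions exist. Divide through by 9: 7111x ≡ 59064 (mod 249113).
Now find 7111⁻¹ mod 249113:
249113 = 35·7111 + 228
7111 = 31·228 + 43
228 = 5·43 + 13
43 = 3·13 + 4
13 = 3·4 + 1
4 = 4·1 + 0
Back-substitute:
1 = 13 − 3·4
1 = −3·43 + 10·13
1 = 10·228 − 53·43
1 = −53·7111 + 1653·228
1 = 1653·249113 − 57908·7111
So 7111·(-57908) ≡ 1 (mod 249113), i.e. 7111⁻¹ ≡ 191205.
Then x ≡ 191205·59064 ≡ 43378 (mod 249113); the smallest non-negative solution is x = 43378.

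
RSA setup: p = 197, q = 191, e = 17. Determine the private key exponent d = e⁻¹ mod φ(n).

φ(n) = (p−1)(q−1) = 196·190 = 37240.
Need d with 17·d ≡ 1 (mod 37240). Apply the extended Euclidean algorithm:
37240 = 2190·17 + 10
17 = 1·10 + 7
10 = 1·7 + 3
7 = 2·3 + 1
3 = 3·1 + 0
Back-substitute:
1 = 7 − 2·3
1 = −2·10 + 3·7
1 = 3·17 − 5·10
1 = −5·37240 + 10953·17
So 17·10953 ≡ 1 (mod 37240), hence d = 10953.

10953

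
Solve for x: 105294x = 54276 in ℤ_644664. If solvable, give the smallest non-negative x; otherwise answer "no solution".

55146

First find gcd(105294, 644664):
644664 = 6*105294 + 12900
105294 = 8*12900 + 2094
12900 = 6*2094 + 336
2094 = 6*336 + 78
336 = 4*78 + 24
78 = 3*24 + 6
24 = 4*6 + 0
gcd = 6 and 6 | 54276, so solutions exist. Divide through by 6: 17549x ≡ 9046 (mod 107444).
Now find 17549⁻¹ mod 107444:
107444 = 6×17549 + 2150
17549 = 8×2150 + 349
2150 = 6×349 + 56
349 = 6×56 + 13
56 = 4×13 + 4
13 = 3×4 + 1
4 = 4×1 + 0
Back-substitute:
1 = 13 − 3·4
1 = −3·56 + 13·13
1 = 13·349 − 81·56
1 = −81·2150 + 499·349
1 = 499·17549 − 4073·2150
1 = −4073·107444 + 24937·17549
So 17549⁻¹ ≡ 24937 (mod 107444).
Then x ≡ 24937·9046 ≡ 55146 (mod 107444); the smallest non-negative solution is x = 55146.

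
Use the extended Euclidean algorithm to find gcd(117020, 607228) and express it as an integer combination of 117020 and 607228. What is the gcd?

Repeated division:
607228 = 5·117020 + 22128
117020 = 5·22128 + 6380
22128 = 3·6380 + 2988
6380 = 2·2988 + 404
2988 = 7·404 + 160
404 = 2·160 + 84
160 = 1·84 + 76
84 = 1·76 + 8
76 = 9·8 + 4
8 = 2·4 + 0
gcd(117020, 607228) = 4.
Express as a combination:
4 = 76 − 9·8
4 = −9·84 + 10·76
4 = 10·160 − 19·84
4 = −19·404 + 48·160
4 = 48·2988 − 355·404
4 = −355·6380 + 758·2988
4 = 758·22128 − 2629·6380
4 = −2629·117020 + 13903·22128
4 = 13903·607228 − 72144·117020
So 4 = (13903)·607228 + (-72144)·117020.

4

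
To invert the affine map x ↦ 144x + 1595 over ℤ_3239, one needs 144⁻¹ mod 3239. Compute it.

1642

Apply the Euclidean algorithm to 3239 and 144:
3239 = 22*144 + 71
144 = 2*71 + 2
71 = 35*2 + 1
2 = 2*1 + 0
The gcd is 1. Working backward:
1 = 71 − 35·2
1 = −35·144 + 71·71
1 = 71·3239 − 1597·144
Thus 144·(-1597) ≡ 1 (mod 3239); reducing, -1597 mod 3239 = 1642.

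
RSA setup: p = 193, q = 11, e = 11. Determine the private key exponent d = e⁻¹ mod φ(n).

1571

φ(n) = (p−1)(q−1) = 192·10 = 1920.
Need d with 11·d ≡ 1 (mod 1920). Apply the extended Euclidean algorithm:
1920 = 174·11 + 6
11 = 1·6 + 5
6 = 1·5 + 1
5 = 5·1 + 0
Back-substitute:
1 = 6 − 5
1 = −11 + 2·6
1 = 2·1920 − 349·11
So 11·(-349) ≡ 1 (mod 1920), hence d ≡ -349 ≡ 1571 (mod 1920).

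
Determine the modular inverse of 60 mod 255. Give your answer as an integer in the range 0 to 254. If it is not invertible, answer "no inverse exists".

no inverse exists

Euclidean algorithm on 255, 60:
255 = 4*60 + 15
60 = 4*15 + 0
The gcd is 15, not 1, hence no inverse exists.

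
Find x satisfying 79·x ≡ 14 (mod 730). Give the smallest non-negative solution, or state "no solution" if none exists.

416

First find gcd(79, 730):
730 = 9·79 + 19
79 = 4·19 + 3
19 = 6·3 + 1
3 = 3·1 + 0
gcd = 1, so a unique solution mod 730 exists.
Back-substitute for the Bézout coefficients:
1 = 19 − 6·3
1 = −6·79 + 25·19
1 = 25·730 − 231·79
So 79·(-231) ≡ 1 (mod 730), giving 79⁻¹ ≡ 499.
x ≡ 79⁻¹·14 ≡ 499·14 ≡ 416 (mod 730).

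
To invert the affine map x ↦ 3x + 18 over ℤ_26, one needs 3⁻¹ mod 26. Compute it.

9

Run Euclid on (26, 3):
26 = 8*3 + 2
3 = 1*2 + 1
2 = 2*1 + 0
Since gcd(3, 26) = 1, back-substitute to write 1 as a combination:
1 = 3 − 2
1 = −26 + 9·3
So 3·9 ≡ 1 (mod 26).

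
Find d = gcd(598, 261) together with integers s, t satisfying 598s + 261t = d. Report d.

Euclidean algorithm:
598 = 2*261 + 76
261 = 3*76 + 33
76 = 2*33 + 10
33 = 3*10 + 3
10 = 3*3 + 1
3 = 3*1 + 0
gcd(598, 261) = 1.
Back-substituting:
1 = 10 − 3·3
1 = −3·33 + 10·10
1 = 10·76 − 23·33
1 = −23·261 + 79·76
1 = 79·598 − 181·261
So 1 = (79)·598 + (-181)·261.

1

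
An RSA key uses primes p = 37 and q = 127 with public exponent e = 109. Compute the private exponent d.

541

φ(n) = (p−1)(q−1) = 36·126 = 4536.
Need d with 109·d ≡ 1 (mod 4536). Apply the extended Euclidean algorithm:
4536 = 41·109 + 67
109 = 1·67 + 42
67 = 1·42 + 25
42 = 1·25 + 17
25 = 1·17 + 8
17 = 2·8 + 1
8 = 8·1 + 0
Back-substitute:
1 = 17 − 2·8
1 = −2·25 + 3·17
1 = 3·42 − 5·25
1 = −5·67 + 8·42
1 = 8·109 − 13·67
1 = −13·4536 + 541·109
So 109·541 ≡ 1 (mod 4536), hence d = 541.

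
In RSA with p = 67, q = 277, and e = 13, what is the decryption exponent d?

5605

φ(n) = (p−1)(q−1) = 66·276 = 18216.
Need d with 13·d ≡ 1 (mod 18216). Apply the extended Euclidean algorithm:
18216 = 1401·13 + 3
13 = 4·3 + 1
3 = 3·1 + 0
Back-substitute:
1 = 13 − 4·3
1 = −4·18216 + 5605·13
So 13·5605 ≡ 1 (mod 18216), hence d = 5605.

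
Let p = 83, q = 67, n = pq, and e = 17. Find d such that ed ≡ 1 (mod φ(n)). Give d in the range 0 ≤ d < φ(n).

4457

φ(n) = (p−1)(q−1) = 82·66 = 5412.
Need d with 17·d ≡ 1 (mod 5412). Apply the extended Euclidean algorithm:
5412 = 318×17 + 6
17 = 2×6 + 5
6 = 1×5 + 1
5 = 5×1 + 0
Back-substitute:
1 = 6 − 5
1 = −17 + 3·6
1 = 3·5412 − 955·17
So 17·(-955) ≡ 1 (mod 5412), hence d ≡ -955 ≡ 4457 (mod 5412).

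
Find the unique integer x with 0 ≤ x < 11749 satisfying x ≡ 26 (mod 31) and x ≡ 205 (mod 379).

584

Write x = 26 + 31·k. Then 31·k ≡ 205 − 26 ≡ 179 (mod 379).
Need 31⁻¹ mod 379. Extended Euclid on (379, 31):
379 = 12×31 + 7
31 = 4×7 + 3
7 = 2×3 + 1
3 = 3×1 + 0
Back-substitute:
1 = 7 − 2·3
1 = −2·31 + 9·7
1 = 9·379 − 110·31
31⁻¹ ≡ 269 (mod 379), so k ≡ 269·179 ≡ 18 (mod 379).
x = 26 + 31·18 = 584.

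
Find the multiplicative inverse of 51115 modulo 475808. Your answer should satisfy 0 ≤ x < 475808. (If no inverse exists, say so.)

gcd(475808, 51115) by repeated division:
475808 = 9×51115 + 15773
51115 = 3×15773 + 3796
15773 = 4×3796 + 589
3796 = 6×589 + 262
589 = 2×262 + 65
262 = 4×65 + 2
65 = 32×2 + 1
2 = 2×1 + 0
gcd = 1, so the inverse exists. Back-substitute:
1 = 65 − 32·2
1 = −32·262 + 129·65
1 = 129·589 − 290·262
1 = −290·3796 + 1869·589
1 = 1869·15773 − 7766·3796
1 = −7766·51115 + 25167·15773
1 = 25167·475808 − 234269·51115
Hence 51115⁻¹ ≡ -234269 ≡ 241539 (mod 475808).

241539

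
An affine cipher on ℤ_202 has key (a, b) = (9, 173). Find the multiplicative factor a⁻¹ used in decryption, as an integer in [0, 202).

Extended Euclidean algorithm:
202 = 22*9 + 4
9 = 2*4 + 1
4 = 4*1 + 0
gcd = 1, so the inverse exists. Back-substitute:
1 = 9 − 2·4
1 = −2·202 + 45·9
So 9·45 ≡ 1 (mod 202).

45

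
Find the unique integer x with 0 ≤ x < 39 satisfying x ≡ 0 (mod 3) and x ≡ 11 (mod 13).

Write x = 0 + 3·k. Then 3·k ≡ 11 − 0 ≡ 11 (mod 13).
Need 3⁻¹ mod 13. Extended Euclid on (13, 3):
13 = 4×3 + 1
3 = 3×1 + 0
Back-substitute:
1 = 13 − 4·3
3⁻¹ ≡ 9 (mod 13), so k ≡ 9·11 ≡ 8 (mod 13).
x = 0 + 3·8 = 24.

24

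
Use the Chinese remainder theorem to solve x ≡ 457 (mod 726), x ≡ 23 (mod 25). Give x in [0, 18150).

Write x = 457 + 726·k. Then 726·k ≡ 23 − 457 ≡ 16 (mod 25).
Need 726⁻¹ mod 25. Extended Euclid on (25, 1):
25 = 25×1 + 0
726⁻¹ ≡ 1 (mod 25), so k ≡ 1·16 ≡ 16 (mod 25).
x = 457 + 726·16 = 12073.

12073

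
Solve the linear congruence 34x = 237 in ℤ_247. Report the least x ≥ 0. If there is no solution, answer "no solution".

First find gcd(34, 247):
247 = 7*34 + 9
34 = 3*9 + 7
9 = 1*7 + 2
7 = 3*2 + 1
2 = 2*1 + 0
gcd = 1, so a unique solution mod 247 exists.
Back-substitute for the Bézout coefficients:
1 = 7 − 3·2
1 = −3·9 + 4·7
1 = 4·34 − 15·9
1 = −15·247 + 109·34
So 34·(109) ≡ 1 (mod 247), giving 34⁻¹ ≡ 109.
x ≡ 34⁻¹·237 ≡ 109·237 ≡ 145 (mod 247).

145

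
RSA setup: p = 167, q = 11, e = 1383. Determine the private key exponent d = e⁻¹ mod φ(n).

φ(n) = (p−1)(q−1) = 166·10 = 1660.
Need d with 1383·d ≡ 1 (mod 1660). Apply the extended Euclidean algorithm:
1660 = 1×1383 + 277
1383 = 4×277 + 275
277 = 1×275 + 2
275 = 137×2 + 1
2 = 2×1 + 0
Back-substitute:
1 = 275 − 137·2
1 = −137·277 + 138·275
1 = 138·1383 − 689·277
1 = −689·1660 + 827·1383
So 1383·827 ≡ 1 (mod 1660), hence d = 827.

827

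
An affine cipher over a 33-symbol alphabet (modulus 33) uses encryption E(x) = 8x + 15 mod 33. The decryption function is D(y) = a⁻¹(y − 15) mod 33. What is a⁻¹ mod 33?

Apply the Euclidean algorithm to 33 and 8:
33 = 4×8 + 1
8 = 8×1 + 0
Since gcd(8, 33) = 1, back-substitute to write 1 as a combination:
1 = 33 − 4·8
Thus 8·(-4) ≡ 1 (mod 33); reducing, -4 mod 33 = 29.

29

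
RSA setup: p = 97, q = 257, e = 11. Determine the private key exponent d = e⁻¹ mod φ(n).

11171

φ(n) = (p−1)(q−1) = 96·256 = 24576.
Need d with 11·d ≡ 1 (mod 24576). Apply the extended Euclidean algorithm:
24576 = 2234·11 + 2
11 = 5·2 + 1
2 = 2·1 + 0
Back-substitute:
1 = 11 − 5·2
1 = −5·24576 + 11171·11
So 11·11171 ≡ 1 (mod 24576), hence d = 11171.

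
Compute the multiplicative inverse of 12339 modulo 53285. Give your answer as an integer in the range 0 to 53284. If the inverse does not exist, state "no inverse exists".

51644

Run Euclid on (53285, 12339):
53285 = 4·12339 + 3929
12339 = 3·3929 + 552
3929 = 7·552 + 65
552 = 8·65 + 32
65 = 2·32 + 1
32 = 32·1 + 0
Since gcd(12339, 53285) = 1, back-substitute to write 1 as a combination:
1 = 65 − 2·32
1 = −2·552 + 17·65
1 = 17·3929 − 121·552
1 = −121·12339 + 380·3929
1 = 380·53285 − 1641·12339
So 12339·(-1641) ≡ 1 (mod 53285), and -1641 ≡ 51644 (mod 53285).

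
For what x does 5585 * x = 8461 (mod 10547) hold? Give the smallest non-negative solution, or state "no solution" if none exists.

4141

First find gcd(5585, 10547):
10547 = 1·5585 + 4962
5585 = 1·4962 + 623
4962 = 7·623 + 601
623 = 1·601 + 22
601 = 27·22 + 7
22 = 3·7 + 1
7 = 7·1 + 0
gcd = 1, so a unique solution mod 10547 exists.
Back-substitute for the Bézout coefficients:
1 = 22 − 3·7
1 = −3·601 + 82·22
1 = 82·623 − 85·601
1 = −85·4962 + 677·623
1 = 677·5585 − 762·4962
1 = −762·10547 + 1439·5585
So 5585·(1439) ≡ 1 (mod 10547), giving 5585⁻¹ ≡ 1439.
x ≡ 5585⁻¹·8461 ≡ 1439·8461 ≡ 4141 (mod 10547).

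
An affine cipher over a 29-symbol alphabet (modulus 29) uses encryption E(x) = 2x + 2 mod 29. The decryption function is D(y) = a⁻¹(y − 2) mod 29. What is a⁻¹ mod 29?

Extended Euclidean algorithm:
29 = 14·2 + 1
2 = 2·1 + 0
gcd = 1, so the inverse exists. Back-substitute:
1 = 29 − 14·2
Thus 2·(-14) ≡ 1 (mod 29); reducing, -14 mod 29 = 15.

15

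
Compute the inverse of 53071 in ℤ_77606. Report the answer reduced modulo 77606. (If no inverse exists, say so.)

33595

Extended Euclidean algorithm:
77606 = 1*53071 + 24535
53071 = 2*24535 + 4001
24535 = 6*4001 + 529
4001 = 7*529 + 298
529 = 1*298 + 231
298 = 1*231 + 67
231 = 3*67 + 30
67 = 2*30 + 7
30 = 4*7 + 2
7 = 3*2 + 1
2 = 2*1 + 0
gcd = 1, so the inverse exists. Back-substitute:
1 = 7 − 3·2
1 = −3·30 + 13·7
1 = 13·67 − 29·30
1 = −29·231 + 100·67
1 = 100·298 − 129·231
1 = −129·529 + 229·298
1 = 229·4001 − 1732·529
1 = −1732·24535 + 10621·4001
1 = 10621·53071 − 22974·24535
1 = −22974·77606 + 33595·53071
So 53071·33595 ≡ 1 (mod 77606).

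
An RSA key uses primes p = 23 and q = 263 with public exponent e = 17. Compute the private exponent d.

φ(n) = (p−1)(q−1) = 22·262 = 5764.
Need d with 17·d ≡ 1 (mod 5764). Apply the extended Euclidean algorithm:
5764 = 339*17 + 1
17 = 17*1 + 0
Back-substitute:
1 = 5764 − 339·17
So 17·(-339) ≡ 1 (mod 5764), hence d ≡ -339 ≡ 5425 (mod 5764).

5425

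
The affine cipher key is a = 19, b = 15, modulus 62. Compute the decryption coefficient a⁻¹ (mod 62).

49

gcd(62, 19) by repeated division:
62 = 3×19 + 5
19 = 3×5 + 4
5 = 1×4 + 1
4 = 4×1 + 0
Since gcd(19, 62) = 1, back-substitute to write 1 as a combination:
1 = 5 − 4
1 = −19 + 4·5
1 = 4·62 − 13·19
So 19·(-13) ≡ 1 (mod 62), and -13 ≡ 49 (mod 62).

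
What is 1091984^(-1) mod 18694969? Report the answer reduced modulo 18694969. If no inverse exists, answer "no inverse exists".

Run Euclid on (18694969, 1091984):
18694969 = 17×1091984 + 131241
1091984 = 8×131241 + 42056
131241 = 3×42056 + 5073
42056 = 8×5073 + 1472
5073 = 3×1472 + 657
1472 = 2×657 + 158
657 = 4×158 + 25
158 = 6×25 + 8
25 = 3×8 + 1
8 = 8×1 + 0
The gcd is 1. Working backward:
1 = 25 − 3·8
1 = −3·158 + 19·25
1 = 19·657 − 79·158
1 = −79·1472 + 177·657
1 = 177·5073 − 610·1472
1 = −610·42056 + 5057·5073
1 = 5057·131241 − 15781·42056
1 = −15781·1091984 + 131305·131241
1 = 131305·18694969 − 2247966·1091984
Hence 1091984⁻¹ ≡ -2247966 ≡ 16447003 (mod 18694969).

16447003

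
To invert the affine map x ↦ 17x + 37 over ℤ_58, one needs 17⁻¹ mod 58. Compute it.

41

Extended Euclidean algorithm:
58 = 3·17 + 7
17 = 2·7 + 3
7 = 2·3 + 1
3 = 3·1 + 0
gcd = 1, so the inverse exists. Back-substitute:
1 = 7 − 2·3
1 = −2·17 + 5·7
1 = 5·58 − 17·17
So 17·(-17) ≡ 1 (mod 58), and -17 ≡ 41 (mod 58).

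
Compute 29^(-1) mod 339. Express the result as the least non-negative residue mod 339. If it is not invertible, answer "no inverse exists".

Apply the Euclidean algorithm to 339 and 29:
339 = 11×29 + 20
29 = 1×20 + 9
20 = 2×9 + 2
9 = 4×2 + 1
2 = 2×1 + 0
The gcd is 1. Working backward:
1 = 9 − 4·2
1 = −4·20 + 9·9
1 = 9·29 − 13·20
1 = −13·339 + 152·29
So 29·152 ≡ 1 (mod 339).

152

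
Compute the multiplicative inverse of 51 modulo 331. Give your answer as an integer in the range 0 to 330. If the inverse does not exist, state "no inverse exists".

Apply the Euclidean algorithm to 331 and 51:
331 = 6*51 + 25
51 = 2*25 + 1
25 = 25*1 + 0
The gcd is 1. Working backward:
1 = 51 − 2·25
1 = −2·331 + 13·51
So 51·13 ≡ 1 (mod 331).

13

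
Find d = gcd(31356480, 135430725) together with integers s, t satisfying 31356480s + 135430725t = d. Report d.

15

Repeated division:
135430725 = 4*31356480 + 10004805
31356480 = 3*10004805 + 1342065
10004805 = 7*1342065 + 610350
1342065 = 2*610350 + 121365
610350 = 5*121365 + 3525
121365 = 34*3525 + 1515
3525 = 2*1515 + 495
1515 = 3*495 + 30
495 = 16*30 + 15
30 = 2*15 + 0
gcd(31356480, 135430725) = 15.
Working backward:
15 = 495 − 16·30
15 = −16·1515 + 49·495
15 = 49·3525 − 114·1515
15 = −114·121365 + 3925·3525
15 = 3925·610350 − 19739·121365
15 = −19739·1342065 + 43403·610350
15 = 43403·10004805 − 323560·1342065
15 = −323560·31356480 + 1014083·10004805
15 = 1014083·135430725 − 4379892·31356480
So 15 = (1014083)·135430725 + (-4379892)·31356480.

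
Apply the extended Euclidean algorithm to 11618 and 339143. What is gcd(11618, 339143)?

1

Apply Euclid's algorithm to 339143 and 11618:
339143 = 29*11618 + 2221
11618 = 5*2221 + 513
2221 = 4*513 + 169
513 = 3*169 + 6
169 = 28*6 + 1
6 = 6*1 + 0
gcd(11618, 339143) = 1.
Back-substituting:
1 = 169 − 28·6
1 = −28·513 + 85·169
1 = 85·2221 − 368·513
1 = −368·11618 + 1925·2221
1 = 1925·339143 − 56193·11618
So 1 = (1925)·339143 + (-56193)·11618.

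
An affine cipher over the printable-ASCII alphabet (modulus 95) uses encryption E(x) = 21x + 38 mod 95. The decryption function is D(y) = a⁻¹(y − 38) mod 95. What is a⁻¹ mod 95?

86

Run Euclid on (95, 21):
95 = 4·21 + 11
21 = 1·11 + 10
11 = 1·10 + 1
10 = 10·1 + 0
The gcd is 1. Working backward:
1 = 11 − 10
1 = −21 + 2·11
1 = 2·95 − 9·21
So 21·(-9) ≡ 1 (mod 95), and -9 ≡ 86 (mod 95).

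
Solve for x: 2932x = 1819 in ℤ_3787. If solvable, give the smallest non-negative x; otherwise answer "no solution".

3683

First find gcd(2932, 3787):
3787 = 1·2932 + 855
2932 = 3·855 + 367
855 = 2·367 + 121
367 = 3·121 + 4
121 = 30·4 + 1
4 = 4·1 + 0
gcd = 1, so a unique solution mod 3787 exists.
Back-substitute for the Bézout coefficients:
1 = 121 − 30·4
1 = −30·367 + 91·121
1 = 91·855 − 212·367
1 = −212·2932 + 727·855
1 = 727·3787 − 939·2932
So 2932·(-939) ≡ 1 (mod 3787), giving 2932⁻¹ ≡ 2848.
x ≡ 2932⁻¹·1819 ≡ 2848·1819 ≡ 3683 (mod 3787).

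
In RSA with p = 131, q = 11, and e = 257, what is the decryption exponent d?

693

φ(n) = (p−1)(q−1) = 130·10 = 1300.
Need d with 257·d ≡ 1 (mod 1300). Apply the extended Euclidean algorithm:
1300 = 5·257 + 15
257 = 17·15 + 2
15 = 7·2 + 1
2 = 2·1 + 0
Back-substitute:
1 = 15 − 7·2
1 = −7·257 + 120·15
1 = 120·1300 − 607·257
So 257·(-607) ≡ 1 (mod 1300), hence d ≡ -607 ≡ 693 (mod 1300).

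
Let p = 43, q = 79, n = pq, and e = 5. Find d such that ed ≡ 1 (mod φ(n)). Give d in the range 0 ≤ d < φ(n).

φ(n) = (p−1)(q−1) = 42·78 = 3276.
Need d with 5·d ≡ 1 (mod 3276). Apply the extended Euclidean algorithm:
3276 = 655*5 + 1
5 = 5*1 + 0
Back-substitute:
1 = 3276 − 655·5
So 5·(-655) ≡ 1 (mod 3276), hence d ≡ -655 ≡ 2621 (mod 3276).

2621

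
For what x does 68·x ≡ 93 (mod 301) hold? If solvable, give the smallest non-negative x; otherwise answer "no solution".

First find gcd(68, 301):
301 = 4×68 + 29
68 = 2×29 + 10
29 = 2×10 + 9
10 = 1×9 + 1
9 = 9×1 + 0
gcd = 1, so a unique solution mod 301 exists.
Back-substitute for the Bézout coefficients:
1 = 10 − 9
1 = −29 + 3·10
1 = 3·68 − 7·29
1 = −7·301 + 31·68
So 68·(31) ≡ 1 (mod 301), giving 68⁻¹ ≡ 31.
x ≡ 68⁻¹·93 ≡ 31·93 ≡ 174 (mod 301).

174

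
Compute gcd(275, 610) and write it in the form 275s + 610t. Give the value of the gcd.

Apply Euclid's algorithm to 610 and 275:
610 = 2×275 + 60
275 = 4×60 + 35
60 = 1×35 + 25
35 = 1×25 + 10
25 = 2×10 + 5
10 = 2×5 + 0
gcd(275, 610) = 5.
Working backward:
5 = 25 − 2·10
5 = −2·35 + 3·25
5 = 3·60 − 5·35
5 = −5·275 + 23·60
5 = 23·610 − 51·275
So 5 = (23)·610 + (-51)·275.

5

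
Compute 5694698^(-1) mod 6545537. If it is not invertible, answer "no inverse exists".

4574019

gcd(6545537, 5694698) by repeated division:
6545537 = 1·5694698 + 850839
5694698 = 6·850839 + 589664
850839 = 1·589664 + 261175
589664 = 2·261175 + 67314
261175 = 3·67314 + 59233
67314 = 1·59233 + 8081
59233 = 7·8081 + 2666
8081 = 3·2666 + 83
2666 = 32·83 + 10
83 = 8·10 + 3
10 = 3·3 + 1
3 = 3·1 + 0
The gcd is 1. Working backward:
1 = 10 − 3·3
1 = −3·83 + 25·10
1 = 25·2666 − 803·83
1 = −803·8081 + 2434·2666
1 = 2434·59233 − 17841·8081
1 = −17841·67314 + 20275·59233
1 = 20275·261175 − 78666·67314
1 = −78666·589664 + 177607·261175
1 = 177607·850839 − 256273·589664
1 = −256273·5694698 + 1715245·850839
1 = 1715245·6545537 − 1971518·5694698
Hence 5694698⁻¹ ≡ -1971518 ≡ 4574019 (mod 6545537).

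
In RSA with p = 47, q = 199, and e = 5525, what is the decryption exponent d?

φ(n) = (p−1)(q−1) = 46·198 = 9108.
Need d with 5525·d ≡ 1 (mod 9108). Apply the extended Euclidean algorithm:
9108 = 1*5525 + 3583
5525 = 1*3583 + 1942
3583 = 1*1942 + 1641
1942 = 1*1641 + 301
1641 = 5*301 + 136
301 = 2*136 + 29
136 = 4*29 + 20
29 = 1*20 + 9
20 = 2*9 + 2
9 = 4*2 + 1
2 = 2*1 + 0
Back-substitute:
1 = 9 − 4·2
1 = −4·20 + 9·9
1 = 9·29 − 13·20
1 = −13·136 + 61·29
1 = 61·301 − 135·136
1 = −135·1641 + 736·301
1 = 736·1942 − 871·1641
1 = −871·3583 + 1607·1942
1 = 1607·5525 − 2478·3583
1 = −2478·9108 + 4085·5525
So 5525·4085 ≡ 1 (mod 9108), hence d = 4085.

4085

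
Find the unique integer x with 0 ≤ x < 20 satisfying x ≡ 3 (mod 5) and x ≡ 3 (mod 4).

3

Write x = 3 + 5·k. Then 5·k ≡ 3 − 3 ≡ 0 (mod 4).
Need 5⁻¹ mod 4. Extended Euclid on (4, 1):
4 = 4*1 + 0
5⁻¹ ≡ 1 (mod 4), so k ≡ 1·0 ≡ 0 (mod 4).
x = 3 + 5·0 = 3.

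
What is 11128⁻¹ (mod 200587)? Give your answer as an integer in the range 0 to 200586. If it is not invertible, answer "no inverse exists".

19846

Extended Euclidean algorithm:
200587 = 18*11128 + 283
11128 = 39*283 + 91
283 = 3*91 + 10
91 = 9*10 + 1
10 = 10*1 + 0
The gcd is 1. Working backward:
1 = 91 − 9·10
1 = −9·283 + 28·91
1 = 28·11128 − 1101·283
1 = −1101·200587 + 19846·11128
So 11128·19846 ≡ 1 (mod 200587).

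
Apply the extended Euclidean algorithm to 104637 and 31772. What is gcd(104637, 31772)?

Euclidean algorithm:
104637 = 3·31772 + 9321
31772 = 3·9321 + 3809
9321 = 2·3809 + 1703
3809 = 2·1703 + 403
1703 = 4·403 + 91
403 = 4·91 + 39
91 = 2·39 + 13
39 = 3·13 + 0
gcd(104637, 31772) = 13.
Express as a combination:
13 = 91 − 2·39
13 = −2·403 + 9·91
13 = 9·1703 − 38·403
13 = −38·3809 + 85·1703
13 = 85·9321 − 208·3809
13 = −208·31772 + 709·9321
13 = 709·104637 − 2335·31772
So 13 = (709)·104637 + (-2335)·31772.

13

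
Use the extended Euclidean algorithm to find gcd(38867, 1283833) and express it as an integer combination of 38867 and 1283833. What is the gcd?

Apply Euclid's algorithm to 1283833 and 38867:
1283833 = 33×38867 + 1222
38867 = 31×1222 + 985
1222 = 1×985 + 237
985 = 4×237 + 37
237 = 6×37 + 15
37 = 2×15 + 7
15 = 2×7 + 1
7 = 7×1 + 0
gcd(38867, 1283833) = 1.
Back-substituting:
1 = 15 − 2·7
1 = −2·37 + 5·15
1 = 5·237 − 32·37
1 = −32·985 + 133·237
1 = 133·1222 − 165·985
1 = −165·38867 + 5248·1222
1 = 5248·1283833 − 173349·38867
So 1 = (5248)·1283833 + (-173349)·38867.

1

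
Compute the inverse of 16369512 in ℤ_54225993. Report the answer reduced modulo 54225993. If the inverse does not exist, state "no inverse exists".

Euclidean algorithm on 54225993, 16369512:
54225993 = 3×16369512 + 5117457
16369512 = 3×5117457 + 1017141
5117457 = 5×1017141 + 31752
1017141 = 32×31752 + 1077
31752 = 29×1077 + 519
1077 = 2×519 + 39
519 = 13×39 + 12
39 = 3×12 + 3
12 = 4×3 + 0
The gcd is 3, not 1, hence no inverse exists.

no inverse exists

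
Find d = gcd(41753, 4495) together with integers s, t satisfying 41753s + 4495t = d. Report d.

1

Euclidean algorithm:
41753 = 9·4495 + 1298
4495 = 3·1298 + 601
1298 = 2·601 + 96
601 = 6·96 + 25
96 = 3·25 + 21
25 = 1·21 + 4
21 = 5·4 + 1
4 = 4·1 + 0
gcd(41753, 4495) = 1.
Back-substituting:
1 = 21 − 5·4
1 = −5·25 + 6·21
1 = 6·96 − 23·25
1 = −23·601 + 144·96
1 = 144·1298 − 311·601
1 = −311·4495 + 1077·1298
1 = 1077·41753 − 10004·4495
So 1 = (1077)·41753 + (-10004)·4495.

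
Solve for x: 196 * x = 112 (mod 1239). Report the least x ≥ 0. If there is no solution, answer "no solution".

127

First find gcd(196, 1239):
1239 = 6*196 + 63
196 = 3*63 + 7
63 = 9*7 + 0
gcd = 7 and 7 | 112, so solutions exist. Divide through by 7: 28x ≡ 16 (mod 177).
Now find 28⁻¹ mod 177:
177 = 6*28 + 9
28 = 3*9 + 1
9 = 9*1 + 0
Back-substitute:
1 = 28 − 3·9
1 = −3·177 + 19·28
So 28⁻¹ ≡ 19 (mod 177).
Then x ≡ 19·16 ≡ 127 (mod 177); the smallest non-negative solution is x = 127.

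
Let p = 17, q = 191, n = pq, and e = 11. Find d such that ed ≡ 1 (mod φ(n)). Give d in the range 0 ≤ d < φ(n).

φ(n) = (p−1)(q−1) = 16·190 = 3040.
Need d with 11·d ≡ 1 (mod 3040). Apply the extended Euclidean algorithm:
3040 = 276·11 + 4
11 = 2·4 + 3
4 = 1·3 + 1
3 = 3·1 + 0
Back-substitute:
1 = 4 − 3
1 = −11 + 3·4
1 = 3·3040 − 829·11
So 11·(-829) ≡ 1 (mod 3040), hence d ≡ -829 ≡ 2211 (mod 3040).

2211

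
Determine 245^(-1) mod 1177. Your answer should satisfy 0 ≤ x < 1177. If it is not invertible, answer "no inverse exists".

466

Extended Euclidean algorithm:
1177 = 4*245 + 197
245 = 1*197 + 48
197 = 4*48 + 5
48 = 9*5 + 3
5 = 1*3 + 2
3 = 1*2 + 1
2 = 2*1 + 0
The gcd is 1. Working backward:
1 = 3 − 2
1 = −5 + 2·3
1 = 2·48 − 19·5
1 = −19·197 + 78·48
1 = 78·245 − 97·197
1 = −97·1177 + 466·245
So 245·466 ≡ 1 (mod 1177).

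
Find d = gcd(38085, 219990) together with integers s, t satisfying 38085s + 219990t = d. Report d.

15

Repeated division:
219990 = 5·38085 + 29565
38085 = 1·29565 + 8520
29565 = 3·8520 + 4005
8520 = 2·4005 + 510
4005 = 7·510 + 435
510 = 1·435 + 75
435 = 5·75 + 60
75 = 1·60 + 15
60 = 4·15 + 0
gcd(38085, 219990) = 15.
Working backward:
15 = 75 − 60
15 = −435 + 6·75
15 = 6·510 − 7·435
15 = −7·4005 + 55·510
15 = 55·8520 − 117·4005
15 = −117·29565 + 406·8520
15 = 406·38085 − 523·29565
15 = −523·219990 + 3021·38085
So 15 = (-523)·219990 + (3021)·38085.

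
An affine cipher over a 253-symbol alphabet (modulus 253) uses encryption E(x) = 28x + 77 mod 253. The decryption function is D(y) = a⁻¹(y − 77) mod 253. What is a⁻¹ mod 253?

244

Apply the Euclidean algorithm to 253 and 28:
253 = 9×28 + 1
28 = 28×1 + 0
Since gcd(28, 253) = 1, back-substitute to write 1 as a combination:
1 = 253 − 9·28
So 28·(-9) ≡ 1 (mod 253), and -9 ≡ 244 (mod 253).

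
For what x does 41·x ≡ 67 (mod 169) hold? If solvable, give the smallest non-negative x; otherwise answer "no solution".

14

First find gcd(41, 169):
169 = 4×41 + 5
41 = 8×5 + 1
5 = 5×1 + 0
gcd = 1, so a unique solution mod 169 exists.
Back-substitute for the Bézout coefficients:
1 = 41 − 8·5
1 = −8·169 + 33·41
So 41·(33) ≡ 1 (mod 169), giving 41⁻¹ ≡ 33.
x ≡ 41⁻¹·67 ≡ 33·67 ≡ 14 (mod 169).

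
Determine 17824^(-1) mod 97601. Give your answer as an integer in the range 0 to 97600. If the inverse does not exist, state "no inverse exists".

Extended Euclidean algorithm:
97601 = 5*17824 + 8481
17824 = 2*8481 + 862
8481 = 9*862 + 723
862 = 1*723 + 139
723 = 5*139 + 28
139 = 4*28 + 27
28 = 1*27 + 1
27 = 27*1 + 0
The gcd is 1. Working backward:
1 = 28 − 27
1 = −139 + 5·28
1 = 5·723 − 26·139
1 = −26·862 + 31·723
1 = 31·8481 − 305·862
1 = −305·17824 + 641·8481
1 = 641·97601 − 3510·17824
So 17824·(-3510) ≡ 1 (mod 97601), and -3510 ≡ 94091 (mod 97601).

94091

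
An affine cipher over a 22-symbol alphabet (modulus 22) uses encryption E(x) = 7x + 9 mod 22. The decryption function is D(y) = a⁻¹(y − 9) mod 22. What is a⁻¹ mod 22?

19

Extended Euclidean algorithm:
22 = 3*7 + 1
7 = 7*1 + 0
gcd = 1, so the inverse exists. Back-substitute:
1 = 22 − 3·7
So 7·(-3) ≡ 1 (mod 22), and -3 ≡ 19 (mod 22).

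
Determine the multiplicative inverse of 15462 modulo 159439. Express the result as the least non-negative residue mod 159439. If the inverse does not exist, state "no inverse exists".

25542

Extended Euclidean algorithm:
159439 = 10×15462 + 4819
15462 = 3×4819 + 1005
4819 = 4×1005 + 799
1005 = 1×799 + 206
799 = 3×206 + 181
206 = 1×181 + 25
181 = 7×25 + 6
25 = 4×6 + 1
6 = 6×1 + 0
Since gcd(15462, 159439) = 1, back-substitute to write 1 as a combination:
1 = 25 − 4·6
1 = −4·181 + 29·25
1 = 29·206 − 33·181
1 = −33·799 + 128·206
1 = 128·1005 − 161·799
1 = −161·4819 + 772·1005
1 = 772·15462 − 2477·4819
1 = −2477·159439 + 25542·15462
So 15462·25542 ≡ 1 (mod 159439).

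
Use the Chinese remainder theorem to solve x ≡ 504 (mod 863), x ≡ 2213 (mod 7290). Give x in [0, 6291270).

Write x = 504 + 863·k. Then 863·k ≡ 2213 − 504 ≡ 1709 (mod 7290).
Need 863⁻¹ mod 7290. Extended Euclid on (7290, 863):
7290 = 8*863 + 386
863 = 2*386 + 91
386 = 4*91 + 22
91 = 4*22 + 3
22 = 7*3 + 1
3 = 3*1 + 0
Back-substitute:
1 = 22 − 7·3
1 = −7·91 + 29·22
1 = 29·386 − 123·91
1 = −123·863 + 275·386
1 = 275·7290 − 2323·863
863⁻¹ ≡ 4967 (mod 7290), so k ≡ 4967·1709 ≡ 3043 (mod 7290).
x = 504 + 863·3043 = 2626613.

2626613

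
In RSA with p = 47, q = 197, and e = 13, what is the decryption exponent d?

7629

φ(n) = (p−1)(q−1) = 46·196 = 9016.
Need d with 13·d ≡ 1 (mod 9016). Apply the extended Euclidean algorithm:
9016 = 693×13 + 7
13 = 1×7 + 6
7 = 1×6 + 1
6 = 6×1 + 0
Back-substitute:
1 = 7 − 6
1 = −13 + 2·7
1 = 2·9016 − 1387·13
So 13·(-1387) ≡ 1 (mod 9016), hence d ≡ -1387 ≡ 7629 (mod 9016).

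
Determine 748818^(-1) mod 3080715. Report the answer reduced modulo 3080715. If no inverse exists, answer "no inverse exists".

Euclidean algorithm on 3080715, 748818:
3080715 = 4*748818 + 85443
748818 = 8*85443 + 65274
85443 = 1*65274 + 20169
65274 = 3*20169 + 4767
20169 = 4*4767 + 1101
4767 = 4*1101 + 363
1101 = 3*363 + 12
363 = 30*12 + 3
12 = 4*3 + 0
Since gcd = 3 > 1, 748818 is not a unit mod 3080715.

no inverse exists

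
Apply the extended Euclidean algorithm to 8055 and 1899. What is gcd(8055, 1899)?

9

Euclidean algorithm:
8055 = 4×1899 + 459
1899 = 4×459 + 63
459 = 7×63 + 18
63 = 3×18 + 9
18 = 2×9 + 0
gcd(8055, 1899) = 9.
Express as a combination:
9 = 63 − 3·18
9 = −3·459 + 22·63
9 = 22·1899 − 91·459
9 = −91·8055 + 386·1899
So 9 = (-91)·8055 + (386)·1899.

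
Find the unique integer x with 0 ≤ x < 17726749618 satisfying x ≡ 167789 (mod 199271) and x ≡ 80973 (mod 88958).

16694295085

Write x = 167789 + 199271·k. Then 199271·k ≡ 80973 − 167789 ≡ 2142 (mod 88958).
Need 199271⁻¹ mod 88958. Extended Euclid on (88958, 21355):
88958 = 4*21355 + 3538
21355 = 6*3538 + 127
3538 = 27*127 + 109
127 = 1*109 + 18
109 = 6*18 + 1
18 = 18*1 + 0
Back-substitute:
1 = 109 − 6·18
1 = −6·127 + 7·109
1 = 7·3538 − 195·127
1 = −195·21355 + 1177·3538
1 = 1177·88958 − 4903·21355
199271⁻¹ ≡ 84055 (mod 88958), so k ≡ 84055·2142 ≡ 83776 (mod 88958).
x = 167789 + 199271·83776 = 16694295085.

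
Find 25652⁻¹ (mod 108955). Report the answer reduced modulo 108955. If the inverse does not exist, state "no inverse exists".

no inverse exists

Euclidean algorithm on 108955, 25652:
108955 = 4×25652 + 6347
25652 = 4×6347 + 264
6347 = 24×264 + 11
264 = 24×11 + 0
The gcd is 11, not 1, hence no inverse exists.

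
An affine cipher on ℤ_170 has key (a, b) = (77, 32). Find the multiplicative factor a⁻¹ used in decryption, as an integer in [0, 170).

Run Euclid on (170, 77):
170 = 2*77 + 16
77 = 4*16 + 13
16 = 1*13 + 3
13 = 4*3 + 1
3 = 3*1 + 0
The gcd is 1. Working backward:
1 = 13 − 4·3
1 = −4·16 + 5·13
1 = 5·77 − 24·16
1 = −24·170 + 53·77
So 77·53 ≡ 1 (mod 170).

53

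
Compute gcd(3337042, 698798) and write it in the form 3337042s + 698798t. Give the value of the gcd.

Repeated division:
3337042 = 4×698798 + 541850
698798 = 1×541850 + 156948
541850 = 3×156948 + 71006
156948 = 2×71006 + 14936
71006 = 4×14936 + 11262
14936 = 1×11262 + 3674
11262 = 3×3674 + 240
3674 = 15×240 + 74
240 = 3×74 + 18
74 = 4×18 + 2
18 = 9×2 + 0
gcd(3337042, 698798) = 2.
Back-substituting:
2 = 74 − 4·18
2 = −4·240 + 13·74
2 = 13·3674 − 199·240
2 = −199·11262 + 610·3674
2 = 610·14936 − 809·11262
2 = −809·71006 + 3846·14936
2 = 3846·156948 − 8501·71006
2 = −8501·541850 + 29349·156948
2 = 29349·698798 − 37850·541850
2 = −37850·3337042 + 180749·698798
So 2 = (-37850)·3337042 + (180749)·698798.

2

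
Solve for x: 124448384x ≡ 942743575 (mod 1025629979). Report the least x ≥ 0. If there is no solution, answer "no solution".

First find gcd(124448384, 1025629979):
1025629979 = 8×124448384 + 30042907
124448384 = 4×30042907 + 4276756
30042907 = 7×4276756 + 105615
4276756 = 40×105615 + 52156
105615 = 2×52156 + 1303
52156 = 40×1303 + 36
1303 = 36×36 + 7
36 = 5×7 + 1
7 = 7×1 + 0
gcd = 1, so a unique solution mod 1025629979 exists.
Back-substitute for the Bézout coefficients:
1 = 36 − 5·7
1 = −5·1303 + 181·36
1 = 181·52156 − 7245·1303
1 = −7245·105615 + 14671·52156
1 = 14671·4276756 − 594085·105615
1 = −594085·30042907 + 4173266·4276756
1 = 4173266·124448384 − 17287149·30042907
1 = −17287149·1025629979 + 142470458·124448384
So 124448384·(142470458) ≡ 1 (mod 1025629979), giving 124448384⁻¹ ≡ 142470458.
x ≡ 124448384⁻¹·942743575 ≡ 142470458·942743575 ≡ 666567861 (mod 1025629979).

666567861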